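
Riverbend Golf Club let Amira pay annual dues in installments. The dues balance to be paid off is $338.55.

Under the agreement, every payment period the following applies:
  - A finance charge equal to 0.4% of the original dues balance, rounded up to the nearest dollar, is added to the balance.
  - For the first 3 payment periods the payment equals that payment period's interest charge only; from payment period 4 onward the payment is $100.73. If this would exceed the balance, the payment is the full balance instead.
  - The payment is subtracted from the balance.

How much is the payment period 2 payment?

$2.00

Payment period 1: $338.55 +$2.00 interest = $340.55; pay $2.00 → $338.55
Payment period 2: $338.55 +$2.00 interest = $340.55; pay $2.00 → $338.55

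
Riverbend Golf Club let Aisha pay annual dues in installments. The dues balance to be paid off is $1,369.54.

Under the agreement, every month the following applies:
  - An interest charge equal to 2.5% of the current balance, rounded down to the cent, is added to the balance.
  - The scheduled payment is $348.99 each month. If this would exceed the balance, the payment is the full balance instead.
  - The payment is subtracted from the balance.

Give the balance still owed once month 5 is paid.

$0.00

# | Opening | Interest | Payment | End bal
1 | $1,369.54 | $34.23 | $348.99 | $1,054.78
2 | $1,054.78 | $26.36 | $348.99 | $732.15
3 | $732.15 | $18.30 | $348.99 | $401.46
4 | $401.46 | $10.03 | $348.99 | $62.50
5 | $62.50 | $1.56 | $64.06 | $0.00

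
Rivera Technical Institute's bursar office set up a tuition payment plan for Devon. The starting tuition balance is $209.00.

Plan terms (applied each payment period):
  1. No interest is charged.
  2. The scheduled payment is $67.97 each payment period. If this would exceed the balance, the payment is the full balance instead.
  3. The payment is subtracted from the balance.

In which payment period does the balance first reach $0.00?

4

# | Opening | Payment | End bal
1 | $209.00 | $67.97 | $141.03
2 | $141.03 | $67.97 | $73.06
3 | $73.06 | $67.97 | $5.09
4 | $5.09 | $5.09 | $0.00
Balance reaches $0.00 in payment period 4.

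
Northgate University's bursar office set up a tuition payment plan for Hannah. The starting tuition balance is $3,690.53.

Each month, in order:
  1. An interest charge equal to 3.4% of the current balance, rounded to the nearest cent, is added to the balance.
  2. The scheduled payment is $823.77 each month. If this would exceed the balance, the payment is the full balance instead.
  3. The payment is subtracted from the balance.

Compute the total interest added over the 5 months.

$381.77

Month 1: $3,690.53 +$125.48 interest = $3,816.01; pay $823.77 → $2,992.24
Month 2: $2,992.24 +$101.74 interest = $3,093.98; pay $823.77 → $2,270.21
Month 3: $2,270.21 +$77.19 interest = $2,347.40; pay $823.77 → $1,523.63
Month 4: $1,523.63 +$51.80 interest = $1,575.43; pay $823.77 → $751.66
Month 5: $751.66 +$25.56 interest = $777.22; pay $777.22 → $0.00
Total interest: $125.48 + $101.74 + $77.19 + $51.80 + $25.56 = $381.77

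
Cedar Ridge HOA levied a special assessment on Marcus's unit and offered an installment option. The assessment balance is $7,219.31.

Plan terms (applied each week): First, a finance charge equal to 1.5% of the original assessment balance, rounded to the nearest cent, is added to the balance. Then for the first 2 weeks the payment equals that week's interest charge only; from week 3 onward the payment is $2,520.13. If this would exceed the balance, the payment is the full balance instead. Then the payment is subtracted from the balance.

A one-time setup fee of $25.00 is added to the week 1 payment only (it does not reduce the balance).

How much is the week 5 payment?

$2,503.92

# | Opening | Interest | Payment | Fee | End bal
1 | $7,219.31 | $108.29 | $108.29 | $25.00 | $7,219.31
2 | $7,219.31 | $108.29 | $108.29 | — | $7,219.31
3 | $7,219.31 | $108.29 | $2,520.13 | — | $4,807.47
4 | $4,807.47 | $108.29 | $2,520.13 | — | $2,395.63
5 | $2,395.63 | $108.29 | $2,503.92 | — | $0.00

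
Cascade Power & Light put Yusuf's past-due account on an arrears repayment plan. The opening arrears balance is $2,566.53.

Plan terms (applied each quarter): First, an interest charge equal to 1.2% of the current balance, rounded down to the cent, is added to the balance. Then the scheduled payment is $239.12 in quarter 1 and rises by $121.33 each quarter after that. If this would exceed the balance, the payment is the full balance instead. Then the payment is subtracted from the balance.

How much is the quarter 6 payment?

Quarter 1: opening $2,566.53; interest $30.79 → $2,597.32; payment $239.12; balance $2,358.20
Quarter 2: opening $2,358.20; interest $28.29 → $2,386.49; payment $360.45; balance $2,026.04
Quarter 3: opening $2,026.04; interest $24.31 → $2,050.35; payment $481.78; balance $1,568.57
Quarter 4: opening $1,568.57; interest $18.82 → $1,587.39; payment $603.11; balance $984.28
Quarter 5: opening $984.28; interest $11.81 → $996.09; payment $724.44; balance $271.65
Quarter 6: opening $271.65; interest $3.25 → $274.90; payment $274.90; balance $0.00

$274.90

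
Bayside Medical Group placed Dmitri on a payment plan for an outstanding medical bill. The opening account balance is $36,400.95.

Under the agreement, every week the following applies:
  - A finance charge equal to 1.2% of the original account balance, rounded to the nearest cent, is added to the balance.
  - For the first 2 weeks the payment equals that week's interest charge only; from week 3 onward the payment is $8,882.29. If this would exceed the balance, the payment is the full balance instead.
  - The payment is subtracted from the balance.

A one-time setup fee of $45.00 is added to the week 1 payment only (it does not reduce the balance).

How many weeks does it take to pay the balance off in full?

# | Opening | Interest | Payment | Fee | End bal
1 | $36,400.95 | $436.81 | $436.81 | $45.00 | $36,400.95
2 | $36,400.95 | $436.81 | $436.81 | — | $36,400.95
3 | $36,400.95 | $436.81 | $8,882.29 | — | $27,955.47
4 | $27,955.47 | $436.81 | $8,882.29 | — | $19,509.99
5 | $19,509.99 | $436.81 | $8,882.29 | — | $11,064.51
6 | $11,064.51 | $436.81 | $8,882.29 | — | $2,619.03
7 | $2,619.03 | $436.81 | $3,055.84 | — | $0.00
Balance reaches $0.00 in week 7.

7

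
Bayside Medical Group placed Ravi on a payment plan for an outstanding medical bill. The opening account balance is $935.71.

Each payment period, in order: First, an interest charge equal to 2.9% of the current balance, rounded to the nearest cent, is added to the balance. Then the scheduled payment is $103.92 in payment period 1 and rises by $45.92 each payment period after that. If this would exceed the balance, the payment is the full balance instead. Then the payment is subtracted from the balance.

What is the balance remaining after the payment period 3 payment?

Payment period 1: opening $935.71; interest $27.14 → $962.85; payment $103.92; balance $858.93
Payment period 2: opening $858.93; interest $24.91 → $883.84; payment $149.84; balance $734.00
Payment period 3: opening $734.00; interest $21.29 → $755.29; payment $195.76; balance $559.53

$559.53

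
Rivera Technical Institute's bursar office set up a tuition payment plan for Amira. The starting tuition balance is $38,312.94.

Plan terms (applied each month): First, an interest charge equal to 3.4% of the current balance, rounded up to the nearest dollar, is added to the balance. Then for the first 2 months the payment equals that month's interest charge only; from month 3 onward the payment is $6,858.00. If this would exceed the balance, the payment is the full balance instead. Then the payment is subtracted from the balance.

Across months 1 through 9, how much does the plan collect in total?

Month 1: opening $38,312.94; interest $1,303.00 → $39,615.94; payment $1,303.00; balance $38,312.94
Month 2: opening $38,312.94; interest $1,303.00 → $39,615.94; payment $1,303.00; balance $38,312.94
Month 3: opening $38,312.94; interest $1,303.00 → $39,615.94; payment $6,858.00; balance $32,757.94
Month 4: opening $32,757.94; interest $1,114.00 → $33,871.94; payment $6,858.00; balance $27,013.94
Month 5: opening $27,013.94; interest $919.00 → $27,932.94; payment $6,858.00; balance $21,074.94
Month 6: opening $21,074.94; interest $717.00 → $21,791.94; payment $6,858.00; balance $14,933.94
Month 7: opening $14,933.94; interest $508.00 → $15,441.94; payment $6,858.00; balance $8,583.94
Month 8: opening $8,583.94; interest $292.00 → $8,875.94; payment $6,858.00; balance $2,017.94
Month 9: opening $2,017.94; interest $69.00 → $2,086.94; payment $2,086.94; balance $0.00
Total paid: $45,840.94

$45,840.94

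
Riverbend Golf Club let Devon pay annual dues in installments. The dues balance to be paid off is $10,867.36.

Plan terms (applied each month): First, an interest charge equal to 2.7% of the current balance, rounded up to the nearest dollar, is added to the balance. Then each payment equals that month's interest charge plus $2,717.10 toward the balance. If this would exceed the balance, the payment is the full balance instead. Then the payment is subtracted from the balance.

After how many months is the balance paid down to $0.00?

4

Month 1: $10,867.36 +$294.00 interest = $11,161.36; pay $3,011.10 → $8,150.26
Month 2: $8,150.26 +$221.00 interest = $8,371.26; pay $2,938.10 → $5,433.16
Month 3: $5,433.16 +$147.00 interest = $5,580.16; pay $2,864.10 → $2,716.06
Month 4: $2,716.06 +$74.00 interest = $2,790.06; pay $2,790.06 → $0.00
Balance reaches $0.00 in month 4.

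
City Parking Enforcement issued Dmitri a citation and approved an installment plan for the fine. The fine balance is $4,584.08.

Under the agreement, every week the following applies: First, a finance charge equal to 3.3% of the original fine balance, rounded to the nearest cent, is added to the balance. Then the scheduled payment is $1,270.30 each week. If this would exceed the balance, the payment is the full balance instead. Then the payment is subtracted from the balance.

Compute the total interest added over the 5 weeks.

$756.35

Week 1: $4,584.08 +$151.27 interest = $4,735.35; pay $1,270.30 → $3,465.05
Week 2: $3,465.05 +$151.27 interest = $3,616.32; pay $1,270.30 → $2,346.02
Week 3: $2,346.02 +$151.27 interest = $2,497.29; pay $1,270.30 → $1,226.99
Week 4: $1,226.99 +$151.27 interest = $1,378.26; pay $1,270.30 → $107.96
Week 5: $107.96 +$151.27 interest = $259.23; pay $259.23 → $0.00
Total interest: $151.27 + $151.27 + $151.27 + $151.27 + $151.27 = $756.35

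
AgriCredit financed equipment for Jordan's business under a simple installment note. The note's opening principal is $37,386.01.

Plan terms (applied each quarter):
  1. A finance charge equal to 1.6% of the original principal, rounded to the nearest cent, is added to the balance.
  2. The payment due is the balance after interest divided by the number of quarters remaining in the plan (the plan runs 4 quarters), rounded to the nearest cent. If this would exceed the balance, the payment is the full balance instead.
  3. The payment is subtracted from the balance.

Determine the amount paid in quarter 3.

# | Opening | Interest | Payment | End bal
1 | $37,386.01 | $598.18 | $9,496.05 | $28,488.14
2 | $28,488.14 | $598.18 | $9,695.44 | $19,390.88
3 | $19,390.88 | $598.18 | $9,994.53 | $9,994.53

$9,994.53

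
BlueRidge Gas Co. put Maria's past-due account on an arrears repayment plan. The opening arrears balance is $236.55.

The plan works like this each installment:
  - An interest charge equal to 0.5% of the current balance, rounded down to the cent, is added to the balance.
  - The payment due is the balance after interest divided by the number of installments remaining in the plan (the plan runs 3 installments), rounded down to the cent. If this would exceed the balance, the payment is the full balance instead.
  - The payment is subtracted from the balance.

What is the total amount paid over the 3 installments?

$238.91

Installment 1: opening $236.55; interest $1.18 → $237.73; payment $79.24; balance $158.49
Installment 2: opening $158.49; interest $0.79 → $159.28; payment $79.64; balance $79.64
Installment 3: opening $79.64; interest $0.39 → $80.03; payment $80.03; balance $0.00
Total paid: $238.91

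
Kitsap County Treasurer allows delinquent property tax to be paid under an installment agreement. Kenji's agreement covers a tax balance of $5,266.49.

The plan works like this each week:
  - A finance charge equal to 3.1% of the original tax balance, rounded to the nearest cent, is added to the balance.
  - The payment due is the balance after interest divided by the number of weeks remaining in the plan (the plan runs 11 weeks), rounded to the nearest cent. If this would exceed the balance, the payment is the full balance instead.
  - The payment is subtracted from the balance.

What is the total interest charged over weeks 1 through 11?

$1,795.86

# | Opening | Interest | Payment | End bal
1 | $5,266.49 | $163.26 | $493.61 | $4,936.14
2 | $4,936.14 | $163.26 | $509.94 | $4,589.46
3 | $4,589.46 | $163.26 | $528.08 | $4,224.64
4 | $4,224.64 | $163.26 | $548.49 | $3,839.41
5 | $3,839.41 | $163.26 | $571.81 | $3,430.86
6 | $3,430.86 | $163.26 | $599.02 | $2,995.10
7 | $2,995.10 | $163.26 | $631.67 | $2,526.69
8 | $2,526.69 | $163.26 | $672.49 | $2,017.46
9 | $2,017.46 | $163.26 | $726.91 | $1,453.81
10 | $1,453.81 | $163.26 | $808.54 | $808.53
11 | $808.53 | $163.26 | $971.79 | $0.00
Total interest: $163.26 + $163.26 + $163.26 + $163.26 + $163.26 + $163.26 + $163.26 + $163.26 + $163.26 + $163.26 + $163.26 = $1,795.86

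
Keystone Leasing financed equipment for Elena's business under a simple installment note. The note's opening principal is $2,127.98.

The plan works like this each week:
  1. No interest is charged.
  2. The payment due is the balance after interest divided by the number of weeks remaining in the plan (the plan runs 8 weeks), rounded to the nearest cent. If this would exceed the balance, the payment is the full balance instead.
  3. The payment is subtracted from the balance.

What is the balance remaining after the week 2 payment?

$1,595.98

Week 1: opening $2,127.98; payment $266.00; balance $1,861.98
Week 2: opening $1,861.98; payment $266.00; balance $1,595.98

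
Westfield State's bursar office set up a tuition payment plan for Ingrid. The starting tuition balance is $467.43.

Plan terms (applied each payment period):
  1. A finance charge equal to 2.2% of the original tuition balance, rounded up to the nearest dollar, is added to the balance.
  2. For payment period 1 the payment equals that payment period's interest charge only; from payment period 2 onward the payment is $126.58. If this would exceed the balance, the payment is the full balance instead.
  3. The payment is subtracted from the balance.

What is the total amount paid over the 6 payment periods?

# | Opening | Interest | Payment | End bal
1 | $467.43 | $11.00 | $11.00 | $467.43
2 | $467.43 | $11.00 | $126.58 | $351.85
3 | $351.85 | $11.00 | $126.58 | $236.27
4 | $236.27 | $11.00 | $126.58 | $120.69
5 | $120.69 | $11.00 | $126.58 | $5.11
6 | $5.11 | $11.00 | $16.11 | $0.00
Total paid: $533.43

$533.43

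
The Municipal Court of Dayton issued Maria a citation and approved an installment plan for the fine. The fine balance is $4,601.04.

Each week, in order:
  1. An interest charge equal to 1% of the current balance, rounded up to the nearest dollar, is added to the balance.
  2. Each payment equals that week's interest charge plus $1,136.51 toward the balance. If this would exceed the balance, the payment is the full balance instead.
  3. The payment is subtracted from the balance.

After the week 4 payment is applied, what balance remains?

Week 1: $4,601.04 +$47.00 interest = $4,648.04; pay $1,183.51 → $3,464.53
Week 2: $3,464.53 +$35.00 interest = $3,499.53; pay $1,171.51 → $2,328.02
Week 3: $2,328.02 +$24.00 interest = $2,352.02; pay $1,160.51 → $1,191.51
Week 4: $1,191.51 +$12.00 interest = $1,203.51; pay $1,148.51 → $55.00

$55.00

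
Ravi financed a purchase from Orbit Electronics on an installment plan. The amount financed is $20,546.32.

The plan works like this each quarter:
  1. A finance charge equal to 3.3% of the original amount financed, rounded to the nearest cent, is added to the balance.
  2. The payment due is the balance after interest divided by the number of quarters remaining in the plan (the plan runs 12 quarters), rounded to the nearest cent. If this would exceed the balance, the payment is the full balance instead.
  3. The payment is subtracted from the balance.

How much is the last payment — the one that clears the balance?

Quarter 1: $20,546.32 +$678.03 interest = $21,224.35; pay $1,768.70 → $19,455.65
Quarter 2: $19,455.65 +$678.03 interest = $20,133.68; pay $1,830.33 → $18,303.35
Quarter 3: $18,303.35 +$678.03 interest = $18,981.38; pay $1,898.14 → $17,083.24
Quarter 4: $17,083.24 +$678.03 interest = $17,761.27; pay $1,973.47 → $15,787.80
Quarter 5: $15,787.80 +$678.03 interest = $16,465.83; pay $2,058.23 → $14,407.60
Quarter 6: $14,407.60 +$678.03 interest = $15,085.63; pay $2,155.09 → $12,930.54
Quarter 7: $12,930.54 +$678.03 interest = $13,608.57; pay $2,268.10 → $11,340.47
Quarter 8: $11,340.47 +$678.03 interest = $12,018.50; pay $2,403.70 → $9,614.80
Quarter 9: $9,614.80 +$678.03 interest = $10,292.83; pay $2,573.21 → $7,719.62
Quarter 10: $7,719.62 +$678.03 interest = $8,397.65; pay $2,799.22 → $5,598.43
Quarter 11: $5,598.43 +$678.03 interest = $6,276.46; pay $3,138.23 → $3,138.23
Quarter 12: $3,138.23 +$678.03 interest = $3,816.26; pay $3,816.26 → $0.00

$3,816.26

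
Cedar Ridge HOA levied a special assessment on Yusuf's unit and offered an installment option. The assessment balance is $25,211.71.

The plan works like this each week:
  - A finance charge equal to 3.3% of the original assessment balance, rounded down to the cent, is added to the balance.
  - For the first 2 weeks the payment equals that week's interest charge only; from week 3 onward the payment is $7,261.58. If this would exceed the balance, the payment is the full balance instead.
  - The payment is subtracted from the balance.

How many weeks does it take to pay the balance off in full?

Week 1: $25,211.71 +$831.98 interest = $26,043.69; pay $831.98 → $25,211.71
Week 2: $25,211.71 +$831.98 interest = $26,043.69; pay $831.98 → $25,211.71
Week 3: $25,211.71 +$831.98 interest = $26,043.69; pay $7,261.58 → $18,782.11
Week 4: $18,782.11 +$831.98 interest = $19,614.09; pay $7,261.58 → $12,352.51
Week 5: $12,352.51 +$831.98 interest = $13,184.49; pay $7,261.58 → $5,922.91
Week 6: $5,922.91 +$831.98 interest = $6,754.89; pay $6,754.89 → $0.00
Balance reaches $0.00 in week 6.

6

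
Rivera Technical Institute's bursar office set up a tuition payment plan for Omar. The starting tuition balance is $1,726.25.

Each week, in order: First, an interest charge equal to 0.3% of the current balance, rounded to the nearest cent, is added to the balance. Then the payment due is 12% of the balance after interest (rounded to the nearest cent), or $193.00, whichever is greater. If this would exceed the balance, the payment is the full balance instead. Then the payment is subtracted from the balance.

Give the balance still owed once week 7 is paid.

$384.58

# | Opening | Interest | Payment | End bal
1 | $1,726.25 | $5.18 | $207.77 | $1,523.66
2 | $1,523.66 | $4.57 | $193.00 | $1,335.23
3 | $1,335.23 | $4.01 | $193.00 | $1,146.24
4 | $1,146.24 | $3.44 | $193.00 | $956.68
5 | $956.68 | $2.87 | $193.00 | $766.55
6 | $766.55 | $2.30 | $193.00 | $575.85
7 | $575.85 | $1.73 | $193.00 | $384.58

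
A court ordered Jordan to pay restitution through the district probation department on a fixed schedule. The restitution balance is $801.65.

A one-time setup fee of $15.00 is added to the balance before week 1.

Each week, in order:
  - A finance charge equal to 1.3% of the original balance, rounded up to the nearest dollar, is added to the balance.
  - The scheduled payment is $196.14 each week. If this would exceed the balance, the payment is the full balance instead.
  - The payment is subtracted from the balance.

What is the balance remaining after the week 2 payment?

$446.37

Week 1: $816.65 +$11.00 interest = $827.65; pay $196.14 → $631.51
Week 2: $631.51 +$11.00 interest = $642.51; pay $196.14 → $446.37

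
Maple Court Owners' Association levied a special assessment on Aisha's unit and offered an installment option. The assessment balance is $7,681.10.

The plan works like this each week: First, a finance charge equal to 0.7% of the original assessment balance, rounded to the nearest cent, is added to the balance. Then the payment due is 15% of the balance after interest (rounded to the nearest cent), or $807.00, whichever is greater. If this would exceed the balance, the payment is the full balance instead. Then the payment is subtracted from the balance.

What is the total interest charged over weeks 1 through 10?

$537.70

Week 1: opening $7,681.10; interest $53.77 → $7,734.87; payment $1,160.23; balance $6,574.64
Week 2: opening $6,574.64; interest $53.77 → $6,628.41; payment $994.26; balance $5,634.15
Week 3: opening $5,634.15; interest $53.77 → $5,687.92; payment $853.19; balance $4,834.73
Week 4: opening $4,834.73; interest $53.77 → $4,888.50; payment $807.00; balance $4,081.50
Week 5: opening $4,081.50; interest $53.77 → $4,135.27; payment $807.00; balance $3,328.27
Week 6: opening $3,328.27; interest $53.77 → $3,382.04; payment $807.00; balance $2,575.04
Week 7: opening $2,575.04; interest $53.77 → $2,628.81; payment $807.00; balance $1,821.81
Week 8: opening $1,821.81; interest $53.77 → $1,875.58; payment $807.00; balance $1,068.58
Week 9: opening $1,068.58; interest $53.77 → $1,122.35; payment $807.00; balance $315.35
Week 10: opening $315.35; interest $53.77 → $369.12; payment $369.12; balance $0.00
Total interest: $53.77 + $53.77 + $53.77 + $53.77 + $53.77 + $53.77 + $53.77 + $53.77 + $53.77 + $53.77 = $537.70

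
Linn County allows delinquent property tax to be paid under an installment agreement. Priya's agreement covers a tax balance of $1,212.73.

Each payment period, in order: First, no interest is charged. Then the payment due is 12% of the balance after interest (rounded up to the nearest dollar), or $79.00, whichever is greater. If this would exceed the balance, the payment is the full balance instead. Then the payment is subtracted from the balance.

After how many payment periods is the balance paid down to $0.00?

Payment period 1: opening $1,212.73; payment $146.00; balance $1,066.73
Payment period 2: opening $1,066.73; payment $129.00; balance $937.73
Payment period 3: opening $937.73; payment $113.00; balance $824.73
Payment period 4: opening $824.73; payment $99.00; balance $725.73
Payment period 5: opening $725.73; payment $88.00; balance $637.73
Payment period 6: opening $637.73; payment $79.00; balance $558.73
Payment period 7: opening $558.73; payment $79.00; balance $479.73
Payment period 8: opening $479.73; payment $79.00; balance $400.73
Payment period 9: opening $400.73; payment $79.00; balance $321.73
Payment period 10: opening $321.73; payment $79.00; balance $242.73
Payment period 11: opening $242.73; payment $79.00; balance $163.73
Payment period 12: opening $163.73; payment $79.00; balance $84.73
Payment period 13: opening $84.73; payment $79.00; balance $5.73
Payment period 14: opening $5.73; payment $5.73; balance $0.00
Balance reaches $0.00 in payment period 14.

14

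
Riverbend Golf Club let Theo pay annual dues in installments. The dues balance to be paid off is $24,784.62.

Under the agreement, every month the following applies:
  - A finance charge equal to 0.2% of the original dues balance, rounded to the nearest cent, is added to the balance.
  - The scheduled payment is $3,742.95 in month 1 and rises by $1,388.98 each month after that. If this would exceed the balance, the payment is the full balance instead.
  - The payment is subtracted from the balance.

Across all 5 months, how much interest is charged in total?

Month 1: opening $24,784.62; interest $49.57 → $24,834.19; payment $3,742.95; balance $21,091.24
Month 2: opening $21,091.24; interest $49.57 → $21,140.81; payment $5,131.93; balance $16,008.88
Month 3: opening $16,008.88; interest $49.57 → $16,058.45; payment $6,520.91; balance $9,537.54
Month 4: opening $9,537.54; interest $49.57 → $9,587.11; payment $7,909.89; balance $1,677.22
Month 5: opening $1,677.22; interest $49.57 → $1,726.79; payment $1,726.79; balance $0.00
Total interest: $49.57 + $49.57 + $49.57 + $49.57 + $49.57 = $247.85

$247.85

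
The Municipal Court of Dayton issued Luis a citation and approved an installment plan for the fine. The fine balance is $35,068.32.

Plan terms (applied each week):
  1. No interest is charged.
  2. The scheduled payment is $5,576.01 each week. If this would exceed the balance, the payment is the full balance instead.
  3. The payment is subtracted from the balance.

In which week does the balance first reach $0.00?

Week 1: $35,068.32 − $5,576.01 → $29,492.31
Week 2: $29,492.31 − $5,576.01 → $23,916.30
Week 3: $23,916.30 − $5,576.01 → $18,340.29
Week 4: $18,340.29 − $5,576.01 → $12,764.28
Week 5: $12,764.28 − $5,576.01 → $7,188.27
Week 6: $7,188.27 − $5,576.01 → $1,612.26
Week 7: $1,612.26 − $1,612.26 → $0.00
Balance reaches $0.00 in week 7.

7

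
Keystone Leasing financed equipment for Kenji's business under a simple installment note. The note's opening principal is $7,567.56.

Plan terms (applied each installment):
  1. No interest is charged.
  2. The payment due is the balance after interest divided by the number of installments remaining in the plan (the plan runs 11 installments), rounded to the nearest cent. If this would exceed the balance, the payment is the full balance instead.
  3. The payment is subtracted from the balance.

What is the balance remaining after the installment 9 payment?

$1,375.92

Installment 1: opening $7,567.56; payment $687.96; balance $6,879.60
Installment 2: opening $6,879.60; payment $687.96; balance $6,191.64
Installment 3: opening $6,191.64; payment $687.96; balance $5,503.68
Installment 4: opening $5,503.68; payment $687.96; balance $4,815.72
Installment 5: opening $4,815.72; payment $687.96; balance $4,127.76
Installment 6: opening $4,127.76; payment $687.96; balance $3,439.80
Installment 7: opening $3,439.80; payment $687.96; balance $2,751.84
Installment 8: opening $2,751.84; payment $687.96; balance $2,063.88
Installment 9: opening $2,063.88; payment $687.96; balance $1,375.92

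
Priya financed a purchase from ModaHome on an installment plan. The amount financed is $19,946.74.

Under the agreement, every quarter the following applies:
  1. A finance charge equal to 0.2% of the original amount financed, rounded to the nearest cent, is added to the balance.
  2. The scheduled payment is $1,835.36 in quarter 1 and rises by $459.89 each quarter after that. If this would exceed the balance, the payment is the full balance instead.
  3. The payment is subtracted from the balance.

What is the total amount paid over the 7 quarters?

$20,225.97

Quarter 1: $19,946.74 +$39.89 interest = $19,986.63; pay $1,835.36 → $18,151.27
Quarter 2: $18,151.27 +$39.89 interest = $18,191.16; pay $2,295.25 → $15,895.91
Quarter 3: $15,895.91 +$39.89 interest = $15,935.80; pay $2,755.14 → $13,180.66
Quarter 4: $13,180.66 +$39.89 interest = $13,220.55; pay $3,215.03 → $10,005.52
Quarter 5: $10,005.52 +$39.89 interest = $10,045.41; pay $3,674.92 → $6,370.49
Quarter 6: $6,370.49 +$39.89 interest = $6,410.38; pay $4,134.81 → $2,275.57
Quarter 7: $2,275.57 +$39.89 interest = $2,315.46; pay $2,315.46 → $0.00
Total paid: $20,225.97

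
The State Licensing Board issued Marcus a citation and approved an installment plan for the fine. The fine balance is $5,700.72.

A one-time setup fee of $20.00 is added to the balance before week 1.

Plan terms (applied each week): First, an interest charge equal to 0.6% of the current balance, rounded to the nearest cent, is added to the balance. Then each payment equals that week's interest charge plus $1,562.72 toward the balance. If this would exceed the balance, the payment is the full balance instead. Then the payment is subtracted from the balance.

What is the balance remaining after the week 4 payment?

Week 1: opening $5,720.72; interest $34.32 → $5,755.04; payment $1,597.04; balance $4,158.00
Week 2: opening $4,158.00; interest $24.95 → $4,182.95; payment $1,587.67; balance $2,595.28
Week 3: opening $2,595.28; interest $15.57 → $2,610.85; payment $1,578.29; balance $1,032.56
Week 4: opening $1,032.56; interest $6.20 → $1,038.76; payment $1,038.76; balance $0.00

$0.00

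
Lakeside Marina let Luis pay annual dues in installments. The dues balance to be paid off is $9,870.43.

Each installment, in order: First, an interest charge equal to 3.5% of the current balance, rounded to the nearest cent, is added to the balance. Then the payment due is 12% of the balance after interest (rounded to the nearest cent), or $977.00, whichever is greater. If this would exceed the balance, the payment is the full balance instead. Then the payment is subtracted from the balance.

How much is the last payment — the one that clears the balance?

Installment 1: $9,870.43 +$345.47 interest = $10,215.90; pay $1,225.91 → $8,989.99
Installment 2: $8,989.99 +$314.65 interest = $9,304.64; pay $1,116.56 → $8,188.08
Installment 3: $8,188.08 +$286.58 interest = $8,474.66; pay $1,016.96 → $7,457.70
Installment 4: $7,457.70 +$261.02 interest = $7,718.72; pay $977.00 → $6,741.72
Installment 5: $6,741.72 +$235.96 interest = $6,977.68; pay $977.00 → $6,000.68
Installment 6: $6,000.68 +$210.02 interest = $6,210.70; pay $977.00 → $5,233.70
Installment 7: $5,233.70 +$183.18 interest = $5,416.88; pay $977.00 → $4,439.88
Installment 8: $4,439.88 +$155.40 interest = $4,595.28; pay $977.00 → $3,618.28
Installment 9: $3,618.28 +$126.64 interest = $3,744.92; pay $977.00 → $2,767.92
Installment 10: $2,767.92 +$96.88 interest = $2,864.80; pay $977.00 → $1,887.80
Installment 11: $1,887.80 +$66.07 interest = $1,953.87; pay $977.00 → $976.87
Installment 12: $976.87 +$34.19 interest = $1,011.06; pay $977.00 → $34.06
Installment 13: $34.06 +$1.19 interest = $35.25; pay $35.25 → $0.00

$35.25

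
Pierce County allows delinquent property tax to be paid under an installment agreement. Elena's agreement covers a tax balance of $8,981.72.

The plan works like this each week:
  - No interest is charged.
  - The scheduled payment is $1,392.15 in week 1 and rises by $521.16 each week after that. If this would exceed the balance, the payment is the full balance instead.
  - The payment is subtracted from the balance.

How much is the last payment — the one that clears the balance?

$286.16

# | Opening | Payment | End bal
1 | $8,981.72 | $1,392.15 | $7,589.57
2 | $7,589.57 | $1,913.31 | $5,676.26
3 | $5,676.26 | $2,434.47 | $3,241.79
4 | $3,241.79 | $2,955.63 | $286.16
5 | $286.16 | $286.16 | $0.00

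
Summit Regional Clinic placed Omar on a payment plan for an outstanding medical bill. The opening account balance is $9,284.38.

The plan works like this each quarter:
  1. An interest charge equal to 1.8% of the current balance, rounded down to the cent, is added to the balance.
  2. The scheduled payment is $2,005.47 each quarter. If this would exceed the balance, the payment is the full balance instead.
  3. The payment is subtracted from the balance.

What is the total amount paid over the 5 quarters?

$9,783.03

# | Opening | Interest | Payment | End bal
1 | $9,284.38 | $167.11 | $2,005.47 | $7,446.02
2 | $7,446.02 | $134.02 | $2,005.47 | $5,574.57
3 | $5,574.57 | $100.34 | $2,005.47 | $3,669.44
4 | $3,669.44 | $66.04 | $2,005.47 | $1,730.01
5 | $1,730.01 | $31.14 | $1,761.15 | $0.00
Total paid: $9,783.03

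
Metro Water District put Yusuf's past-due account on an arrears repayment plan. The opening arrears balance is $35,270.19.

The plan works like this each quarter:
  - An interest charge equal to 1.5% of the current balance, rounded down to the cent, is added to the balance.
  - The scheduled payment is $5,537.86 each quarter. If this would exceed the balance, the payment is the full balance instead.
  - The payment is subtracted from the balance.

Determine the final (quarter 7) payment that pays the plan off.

$4,128.56

Quarter 1: opening $35,270.19; interest $529.05 → $35,799.24; payment $5,537.86; balance $30,261.38
Quarter 2: opening $30,261.38; interest $453.92 → $30,715.30; payment $5,537.86; balance $25,177.44
Quarter 3: opening $25,177.44; interest $377.66 → $25,555.10; payment $5,537.86; balance $20,017.24
Quarter 4: opening $20,017.24; interest $300.25 → $20,317.49; payment $5,537.86; balance $14,779.63
Quarter 5: opening $14,779.63; interest $221.69 → $15,001.32; payment $5,537.86; balance $9,463.46
Quarter 6: opening $9,463.46; interest $141.95 → $9,605.41; payment $5,537.86; balance $4,067.55
Quarter 7: opening $4,067.55; interest $61.01 → $4,128.56; payment $4,128.56; balance $0.00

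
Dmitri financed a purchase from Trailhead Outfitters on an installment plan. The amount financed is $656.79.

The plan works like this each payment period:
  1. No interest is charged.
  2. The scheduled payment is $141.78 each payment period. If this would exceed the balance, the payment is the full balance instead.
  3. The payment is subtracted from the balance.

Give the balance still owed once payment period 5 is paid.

Payment period 1: $656.79 − $141.78 → $515.01
Payment period 2: $515.01 − $141.78 → $373.23
Payment period 3: $373.23 − $141.78 → $231.45
Payment period 4: $231.45 − $141.78 → $89.67
Payment period 5: $89.67 − $89.67 → $0.00

$0.00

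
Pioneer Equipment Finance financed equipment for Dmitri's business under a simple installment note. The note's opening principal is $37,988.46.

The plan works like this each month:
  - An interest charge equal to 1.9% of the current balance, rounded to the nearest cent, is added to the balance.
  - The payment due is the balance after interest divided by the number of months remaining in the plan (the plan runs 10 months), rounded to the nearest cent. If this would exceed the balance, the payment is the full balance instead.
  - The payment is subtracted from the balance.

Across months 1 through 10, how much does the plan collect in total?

$42,193.37

Month 1: opening $37,988.46; interest $721.78 → $38,710.24; payment $3,871.02; balance $34,839.22
Month 2: opening $34,839.22; interest $661.95 → $35,501.17; payment $3,944.57; balance $31,556.60
Month 3: opening $31,556.60; interest $599.58 → $32,156.18; payment $4,019.52; balance $28,136.66
Month 4: opening $28,136.66; interest $534.60 → $28,671.26; payment $4,095.89; balance $24,575.37
Month 5: opening $24,575.37; interest $466.93 → $25,042.30; payment $4,173.72; balance $20,868.58
Month 6: opening $20,868.58; interest $396.50 → $21,265.08; payment $4,253.02; balance $17,012.06
Month 7: opening $17,012.06; interest $323.23 → $17,335.29; payment $4,333.82; balance $13,001.47
Month 8: opening $13,001.47; interest $247.03 → $13,248.50; payment $4,416.17; balance $8,832.33
Month 9: opening $8,832.33; interest $167.81 → $9,000.14; payment $4,500.07; balance $4,500.07
Month 10: opening $4,500.07; interest $85.50 → $4,585.57; payment $4,585.57; balance $0.00
Total paid: $42,193.37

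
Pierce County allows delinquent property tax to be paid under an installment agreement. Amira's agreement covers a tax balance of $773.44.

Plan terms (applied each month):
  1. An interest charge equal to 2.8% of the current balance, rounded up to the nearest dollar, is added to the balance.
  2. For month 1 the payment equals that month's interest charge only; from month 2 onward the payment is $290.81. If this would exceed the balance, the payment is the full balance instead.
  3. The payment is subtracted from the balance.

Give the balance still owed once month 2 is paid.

Month 1: opening $773.44; interest $22.00 → $795.44; payment $22.00; balance $773.44
Month 2: opening $773.44; interest $22.00 → $795.44; payment $290.81; balance $504.63

$504.63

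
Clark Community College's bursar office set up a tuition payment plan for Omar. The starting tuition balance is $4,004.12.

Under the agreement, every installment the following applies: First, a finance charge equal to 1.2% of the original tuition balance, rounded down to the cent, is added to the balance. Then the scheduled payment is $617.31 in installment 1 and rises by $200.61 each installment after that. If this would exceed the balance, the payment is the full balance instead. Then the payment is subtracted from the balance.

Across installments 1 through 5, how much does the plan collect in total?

$4,244.32

# | Opening | Interest | Payment | End bal
1 | $4,004.12 | $48.04 | $617.31 | $3,434.85
2 | $3,434.85 | $48.04 | $817.92 | $2,664.97
3 | $2,664.97 | $48.04 | $1,018.53 | $1,694.48
4 | $1,694.48 | $48.04 | $1,219.14 | $523.38
5 | $523.38 | $48.04 | $571.42 | $0.00
Total paid: $4,244.32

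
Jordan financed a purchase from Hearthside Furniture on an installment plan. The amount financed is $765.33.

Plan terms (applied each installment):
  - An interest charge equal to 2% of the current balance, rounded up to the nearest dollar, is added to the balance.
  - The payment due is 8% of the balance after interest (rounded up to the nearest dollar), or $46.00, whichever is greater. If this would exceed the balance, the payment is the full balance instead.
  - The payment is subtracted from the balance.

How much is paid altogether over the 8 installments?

# | Opening | Interest | Payment | End bal
1 | $765.33 | $16.00 | $63.00 | $718.33
2 | $718.33 | $15.00 | $59.00 | $674.33
3 | $674.33 | $14.00 | $56.00 | $632.33
4 | $632.33 | $13.00 | $52.00 | $593.33
5 | $593.33 | $12.00 | $49.00 | $556.33
6 | $556.33 | $12.00 | $46.00 | $522.33
7 | $522.33 | $11.00 | $46.00 | $487.33
8 | $487.33 | $10.00 | $46.00 | $451.33
Total paid: $417.00

$417.00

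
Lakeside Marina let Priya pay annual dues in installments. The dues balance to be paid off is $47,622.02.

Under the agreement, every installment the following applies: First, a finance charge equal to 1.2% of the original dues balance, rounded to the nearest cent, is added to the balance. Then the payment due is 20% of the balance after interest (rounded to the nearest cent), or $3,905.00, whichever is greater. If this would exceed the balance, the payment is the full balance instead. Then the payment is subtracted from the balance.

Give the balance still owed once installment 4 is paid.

$20,855.54

# | Opening | Interest | Payment | End bal
1 | $47,622.02 | $571.46 | $9,638.70 | $38,554.78
2 | $38,554.78 | $571.46 | $7,825.25 | $31,300.99
3 | $31,300.99 | $571.46 | $6,374.49 | $25,497.96
4 | $25,497.96 | $571.46 | $5,213.88 | $20,855.54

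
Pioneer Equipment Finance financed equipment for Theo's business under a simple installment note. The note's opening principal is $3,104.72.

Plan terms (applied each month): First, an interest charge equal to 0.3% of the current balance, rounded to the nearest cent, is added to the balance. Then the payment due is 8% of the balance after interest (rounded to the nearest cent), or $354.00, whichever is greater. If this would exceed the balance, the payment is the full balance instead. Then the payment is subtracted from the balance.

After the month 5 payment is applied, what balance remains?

$1,370.91

Month 1: $3,104.72 +$9.31 interest = $3,114.03; pay $354.00 → $2,760.03
Month 2: $2,760.03 +$8.28 interest = $2,768.31; pay $354.00 → $2,414.31
Month 3: $2,414.31 +$7.24 interest = $2,421.55; pay $354.00 → $2,067.55
Month 4: $2,067.55 +$6.20 interest = $2,073.75; pay $354.00 → $1,719.75
Month 5: $1,719.75 +$5.16 interest = $1,724.91; pay $354.00 → $1,370.91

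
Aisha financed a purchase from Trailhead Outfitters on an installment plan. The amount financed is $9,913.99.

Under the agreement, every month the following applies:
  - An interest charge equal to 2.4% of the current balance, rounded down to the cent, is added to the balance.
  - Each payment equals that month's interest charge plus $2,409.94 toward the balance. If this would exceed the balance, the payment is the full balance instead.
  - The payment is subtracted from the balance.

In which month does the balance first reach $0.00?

Month 1: opening $9,913.99; interest $237.93 → $10,151.92; payment $2,647.87; balance $7,504.05
Month 2: opening $7,504.05; interest $180.09 → $7,684.14; payment $2,590.03; balance $5,094.11
Month 3: opening $5,094.11; interest $122.25 → $5,216.36; payment $2,532.19; balance $2,684.17
Month 4: opening $2,684.17; interest $64.42 → $2,748.59; payment $2,474.36; balance $274.23
Month 5: opening $274.23; interest $6.58 → $280.81; payment $280.81; balance $0.00
Balance reaches $0.00 in month 5.

5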